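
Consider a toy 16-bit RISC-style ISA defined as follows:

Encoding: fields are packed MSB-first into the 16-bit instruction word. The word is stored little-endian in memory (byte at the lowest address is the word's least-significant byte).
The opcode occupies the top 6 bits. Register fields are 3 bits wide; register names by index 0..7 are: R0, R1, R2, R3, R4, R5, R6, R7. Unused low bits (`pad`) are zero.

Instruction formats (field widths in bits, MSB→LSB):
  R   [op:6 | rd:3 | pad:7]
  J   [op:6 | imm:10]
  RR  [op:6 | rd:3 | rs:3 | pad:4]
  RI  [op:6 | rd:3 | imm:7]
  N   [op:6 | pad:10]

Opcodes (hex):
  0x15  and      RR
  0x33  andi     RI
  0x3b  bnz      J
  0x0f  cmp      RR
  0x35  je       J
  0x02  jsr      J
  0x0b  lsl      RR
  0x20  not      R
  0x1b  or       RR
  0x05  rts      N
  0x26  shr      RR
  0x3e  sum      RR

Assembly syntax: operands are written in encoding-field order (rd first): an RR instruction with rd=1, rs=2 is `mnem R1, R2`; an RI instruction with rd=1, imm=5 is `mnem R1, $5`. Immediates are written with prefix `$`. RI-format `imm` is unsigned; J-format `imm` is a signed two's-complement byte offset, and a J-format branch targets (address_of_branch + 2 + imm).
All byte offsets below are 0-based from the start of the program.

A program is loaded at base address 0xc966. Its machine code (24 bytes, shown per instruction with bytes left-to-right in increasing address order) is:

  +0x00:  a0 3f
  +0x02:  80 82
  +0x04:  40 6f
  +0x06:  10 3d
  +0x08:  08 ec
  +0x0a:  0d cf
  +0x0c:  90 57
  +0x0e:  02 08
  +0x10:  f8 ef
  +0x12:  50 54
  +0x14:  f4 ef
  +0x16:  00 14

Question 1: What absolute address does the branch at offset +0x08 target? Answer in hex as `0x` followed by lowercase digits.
0xc978

off 0x08: read 08 ec as little → 0xec08
  op=0xec08>>10=0x3b ⇒ bnz (J)
  imm@[9:0]=0x8 ⇒ $8
  target = base 0xc966 + off 0x08 + 2 + imm 8 = 0xc978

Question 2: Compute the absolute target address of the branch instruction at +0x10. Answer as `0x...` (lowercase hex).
0xc970

@+10  little-endian(f8 ef) = 0xeff8
  op=0xeff8>>10=0x3b ⇒ bnz (J)
  imm: (w>>0)&0x3ff=0x3f8 (s10→-8) → $-8
  target = base 0xc966 + off 0x10 + 2 + imm -8 = 0xc970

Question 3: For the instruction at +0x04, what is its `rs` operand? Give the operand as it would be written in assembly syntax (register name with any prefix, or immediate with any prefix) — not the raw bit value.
R4

@+04  little-endian(40 6f) = 0x6f40
  opcode bits[15:10]=0x1b: or/RR
  rd: (w>>7)&0x7=0x6 → R6
  rs: (w>>4)&0x7=0x4 → R4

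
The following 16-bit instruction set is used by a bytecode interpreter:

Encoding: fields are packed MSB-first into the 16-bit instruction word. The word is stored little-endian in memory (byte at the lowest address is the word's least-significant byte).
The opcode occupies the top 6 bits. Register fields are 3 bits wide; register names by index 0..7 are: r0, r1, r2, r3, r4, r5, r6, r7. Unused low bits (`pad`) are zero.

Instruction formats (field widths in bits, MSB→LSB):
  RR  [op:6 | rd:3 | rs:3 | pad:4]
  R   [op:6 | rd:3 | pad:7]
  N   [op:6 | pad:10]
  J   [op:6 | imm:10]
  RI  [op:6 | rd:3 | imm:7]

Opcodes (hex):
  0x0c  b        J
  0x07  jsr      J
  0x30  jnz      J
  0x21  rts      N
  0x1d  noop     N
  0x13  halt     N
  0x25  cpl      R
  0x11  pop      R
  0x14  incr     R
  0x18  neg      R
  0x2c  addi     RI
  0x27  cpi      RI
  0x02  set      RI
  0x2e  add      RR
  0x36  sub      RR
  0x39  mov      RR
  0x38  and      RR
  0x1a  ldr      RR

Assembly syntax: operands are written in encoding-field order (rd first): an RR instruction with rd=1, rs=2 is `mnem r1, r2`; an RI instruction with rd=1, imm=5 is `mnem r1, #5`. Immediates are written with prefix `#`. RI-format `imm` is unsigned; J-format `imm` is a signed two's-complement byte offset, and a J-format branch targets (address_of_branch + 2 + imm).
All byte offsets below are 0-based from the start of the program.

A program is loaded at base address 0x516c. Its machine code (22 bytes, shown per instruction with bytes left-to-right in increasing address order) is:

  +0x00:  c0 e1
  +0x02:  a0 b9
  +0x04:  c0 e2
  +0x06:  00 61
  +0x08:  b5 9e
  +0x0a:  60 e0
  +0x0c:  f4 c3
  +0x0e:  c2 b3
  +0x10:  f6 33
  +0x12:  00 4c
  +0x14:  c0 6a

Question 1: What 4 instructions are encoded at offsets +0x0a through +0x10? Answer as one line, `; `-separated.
and r0, r6; jnz #-12; addi r7, #66; b #-10

+0x0a: 60 e0 ⇒ word 0xe060 (little)
  top 6b → 0x38 → and [RR]
  rd@[9:7]=0x0 ⇒ r0
  rs@[6:4]=0x6 ⇒ r6
+0x0c: f4 c3 ⇒ word 0xc3f4 (little)
  top 6b → 0x30 → jnz [J]
  imm@[9:0]=0x3f4 (s10→-12) ⇒ #-12
+0x0e: c2 b3 ⇒ word 0xb3c2 (little)
  top 6b → 0x2c → addi [RI]
  rd@[9:7]=0x7 ⇒ r7
  imm@[6:0]=0x42 ⇒ #66
+0x10: f6 33 ⇒ word 0x33f6 (little)
  top 6b → 0xc → b [J]
  imm@[9:0]=0x3f6 (s10→-10) ⇒ #-10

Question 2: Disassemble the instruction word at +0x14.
ldr r5, r4

[14] c0 6a → 0x6ac0
  opcode bits[15:10]=0x1a: ldr/RR
  rd: (w>>7)&0x7=0x5 → r5
  rs: (w>>4)&0x7=0x4 → r4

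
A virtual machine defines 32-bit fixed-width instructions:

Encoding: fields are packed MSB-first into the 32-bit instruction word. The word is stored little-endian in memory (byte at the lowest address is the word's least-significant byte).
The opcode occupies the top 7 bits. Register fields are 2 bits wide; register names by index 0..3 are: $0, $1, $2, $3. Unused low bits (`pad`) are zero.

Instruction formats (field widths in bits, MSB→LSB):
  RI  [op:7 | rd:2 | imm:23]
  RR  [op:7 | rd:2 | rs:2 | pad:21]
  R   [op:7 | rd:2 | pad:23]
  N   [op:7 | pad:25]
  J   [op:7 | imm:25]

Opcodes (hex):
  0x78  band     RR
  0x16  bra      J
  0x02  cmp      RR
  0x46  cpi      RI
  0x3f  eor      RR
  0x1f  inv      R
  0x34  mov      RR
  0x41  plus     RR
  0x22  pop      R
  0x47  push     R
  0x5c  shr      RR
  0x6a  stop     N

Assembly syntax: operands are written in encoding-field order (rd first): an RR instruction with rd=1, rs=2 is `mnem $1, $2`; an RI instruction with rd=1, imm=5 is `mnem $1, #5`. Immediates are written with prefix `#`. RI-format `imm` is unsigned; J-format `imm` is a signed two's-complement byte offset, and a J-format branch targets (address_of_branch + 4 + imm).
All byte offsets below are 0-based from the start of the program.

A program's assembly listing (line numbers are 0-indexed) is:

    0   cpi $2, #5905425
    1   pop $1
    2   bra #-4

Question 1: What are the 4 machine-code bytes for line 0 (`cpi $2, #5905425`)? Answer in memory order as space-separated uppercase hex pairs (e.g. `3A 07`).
0. cpi fields op=0x46:7|rd=2:2|imm=5905425:23 → word 8d5a1c11h → 11 1c 5a 8d

11 1C 5A 8D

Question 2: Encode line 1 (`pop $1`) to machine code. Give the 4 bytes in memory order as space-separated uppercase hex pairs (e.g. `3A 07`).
1. pop fields op=0x22:7|rd=1:2|pad=0:23 → word 44800000h → 00 00 80 44

00 00 80 44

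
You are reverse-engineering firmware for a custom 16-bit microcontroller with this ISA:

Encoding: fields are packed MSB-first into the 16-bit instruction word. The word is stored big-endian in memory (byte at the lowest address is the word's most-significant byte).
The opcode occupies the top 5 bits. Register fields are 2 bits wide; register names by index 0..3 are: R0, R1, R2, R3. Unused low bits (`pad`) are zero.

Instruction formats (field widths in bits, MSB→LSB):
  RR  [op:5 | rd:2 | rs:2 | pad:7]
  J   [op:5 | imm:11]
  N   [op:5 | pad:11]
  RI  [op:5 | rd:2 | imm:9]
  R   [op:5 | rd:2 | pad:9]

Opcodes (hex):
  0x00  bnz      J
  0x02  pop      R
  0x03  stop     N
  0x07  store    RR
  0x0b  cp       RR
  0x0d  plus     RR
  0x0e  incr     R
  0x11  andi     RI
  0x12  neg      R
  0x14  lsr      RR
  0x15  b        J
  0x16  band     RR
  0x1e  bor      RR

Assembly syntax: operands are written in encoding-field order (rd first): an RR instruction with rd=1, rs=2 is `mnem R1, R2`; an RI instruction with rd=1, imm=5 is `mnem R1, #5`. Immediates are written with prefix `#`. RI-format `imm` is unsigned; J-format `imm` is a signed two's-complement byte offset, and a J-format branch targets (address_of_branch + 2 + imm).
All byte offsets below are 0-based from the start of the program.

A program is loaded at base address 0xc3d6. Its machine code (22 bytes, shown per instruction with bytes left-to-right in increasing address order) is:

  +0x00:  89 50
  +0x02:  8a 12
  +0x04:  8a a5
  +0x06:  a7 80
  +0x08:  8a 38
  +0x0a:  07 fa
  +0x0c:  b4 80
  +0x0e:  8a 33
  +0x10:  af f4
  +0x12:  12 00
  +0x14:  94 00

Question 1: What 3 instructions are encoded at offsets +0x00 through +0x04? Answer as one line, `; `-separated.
+0x00: 89 50 ⇒ word 0x8950 (big)
  top 5b → 0x11 → andi [RI]
  rd@[10:9]=0x0 ⇒ R0
  imm@[8:0]=0x150 ⇒ #336
+0x02: 8a 12 ⇒ word 0x8a12 (big)
  top 5b → 0x11 → andi [RI]
  rd@[10:9]=0x1 ⇒ R1
  imm@[8:0]=0x12 ⇒ #18
+0x04: 8a a5 ⇒ word 0x8aa5 (big)
  top 5b → 0x11 → andi [RI]
  rd@[10:9]=0x1 ⇒ R1
  imm@[8:0]=0xa5 ⇒ #165

andi R0, #336; andi R1, #18; andi R1, #165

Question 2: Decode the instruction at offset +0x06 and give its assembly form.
lsr R3, R3

[06] a7 80 → 0xa780
  top 5b → 0x14 → lsr [RR]
  [10:9] rd=3 = R3
  [8:7] rs=3 = R3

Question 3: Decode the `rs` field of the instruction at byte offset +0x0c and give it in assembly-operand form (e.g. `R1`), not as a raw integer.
off 0x0c: read b4 80 as big → 0xb480
  op=0xb480>>11=0x16 ⇒ band (RR)
  rd@[10:9]=0x2 ⇒ R2
  rs@[8:7]=0x1 ⇒ R1

R1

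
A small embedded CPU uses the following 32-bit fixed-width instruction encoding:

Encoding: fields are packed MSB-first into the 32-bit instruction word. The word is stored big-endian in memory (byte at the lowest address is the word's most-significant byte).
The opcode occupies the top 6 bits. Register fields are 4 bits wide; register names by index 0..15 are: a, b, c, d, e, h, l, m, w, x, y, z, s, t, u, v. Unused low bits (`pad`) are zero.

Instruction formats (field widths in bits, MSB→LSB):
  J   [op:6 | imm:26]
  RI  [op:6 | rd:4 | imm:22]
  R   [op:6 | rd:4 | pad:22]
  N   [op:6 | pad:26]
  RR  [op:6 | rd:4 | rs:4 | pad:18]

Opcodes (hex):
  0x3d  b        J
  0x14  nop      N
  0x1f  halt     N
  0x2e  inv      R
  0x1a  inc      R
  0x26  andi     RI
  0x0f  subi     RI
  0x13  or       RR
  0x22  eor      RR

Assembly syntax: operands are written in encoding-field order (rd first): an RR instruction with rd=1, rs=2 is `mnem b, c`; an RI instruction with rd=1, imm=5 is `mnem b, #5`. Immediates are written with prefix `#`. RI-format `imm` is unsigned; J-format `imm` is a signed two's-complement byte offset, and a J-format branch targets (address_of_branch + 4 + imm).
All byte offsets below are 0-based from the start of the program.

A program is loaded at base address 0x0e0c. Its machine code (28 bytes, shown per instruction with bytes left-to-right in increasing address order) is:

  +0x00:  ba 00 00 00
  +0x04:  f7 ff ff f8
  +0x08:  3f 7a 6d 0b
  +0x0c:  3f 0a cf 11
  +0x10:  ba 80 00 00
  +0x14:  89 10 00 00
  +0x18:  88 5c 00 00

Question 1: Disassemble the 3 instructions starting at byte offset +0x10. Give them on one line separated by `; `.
[10] ba 80 00 00 → 0xba800000
  opcode bits[31:26]=0x2e: inv/R
  rd: (w>>22)&0xf=0xa → y
[14] 89 10 00 00 → 0x89100000
  opcode bits[31:26]=0x22: eor/RR
  rd: (w>>22)&0xf=0x4 → e
  rs: (w>>18)&0xf=0x4 → e
[18] 88 5c 00 00 → 0x885c0000
  opcode bits[31:26]=0x22: eor/RR
  rd: (w>>22)&0xf=0x1 → b
  rs: (w>>18)&0xf=0x7 → m

inv y; eor e, e; eor b, m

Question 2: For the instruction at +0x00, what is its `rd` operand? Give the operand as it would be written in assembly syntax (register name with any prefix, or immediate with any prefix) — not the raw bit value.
+0x00: ba 00 00 00 ⇒ word 0xba000000 (big)
  op=0xba000000>>26=0x2e ⇒ inv (R)
  rd: (w>>22)&0xf=0x8 → w

w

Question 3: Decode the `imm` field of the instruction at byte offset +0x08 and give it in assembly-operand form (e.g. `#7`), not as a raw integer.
off 0x08: read 3f 7a 6d 0b as big → 0x3f7a6d0b
  top 6b → 0xf → subi [RI]
  [25:22] rd=13 = t
  [21:0] imm=3829003 = #3829003

#3829003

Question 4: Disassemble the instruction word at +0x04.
+0x04: f7 ff ff f8 ⇒ word 0xf7fffff8 (big)
  op=0xf7fffff8>>26=0x3d ⇒ b (J)
  imm: (w>>0)&0x3ffffff=0x3fffff8 (s26→-8) → #-8

b #-8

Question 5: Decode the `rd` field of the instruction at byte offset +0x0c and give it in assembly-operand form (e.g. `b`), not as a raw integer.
[0c] 3f 0a cf 11 → 0x3f0acf11
  opcode bits[31:26]=0xf: subi/RI
  [25:22] rd=12 = s
  [21:0] imm=708369 = #708369

s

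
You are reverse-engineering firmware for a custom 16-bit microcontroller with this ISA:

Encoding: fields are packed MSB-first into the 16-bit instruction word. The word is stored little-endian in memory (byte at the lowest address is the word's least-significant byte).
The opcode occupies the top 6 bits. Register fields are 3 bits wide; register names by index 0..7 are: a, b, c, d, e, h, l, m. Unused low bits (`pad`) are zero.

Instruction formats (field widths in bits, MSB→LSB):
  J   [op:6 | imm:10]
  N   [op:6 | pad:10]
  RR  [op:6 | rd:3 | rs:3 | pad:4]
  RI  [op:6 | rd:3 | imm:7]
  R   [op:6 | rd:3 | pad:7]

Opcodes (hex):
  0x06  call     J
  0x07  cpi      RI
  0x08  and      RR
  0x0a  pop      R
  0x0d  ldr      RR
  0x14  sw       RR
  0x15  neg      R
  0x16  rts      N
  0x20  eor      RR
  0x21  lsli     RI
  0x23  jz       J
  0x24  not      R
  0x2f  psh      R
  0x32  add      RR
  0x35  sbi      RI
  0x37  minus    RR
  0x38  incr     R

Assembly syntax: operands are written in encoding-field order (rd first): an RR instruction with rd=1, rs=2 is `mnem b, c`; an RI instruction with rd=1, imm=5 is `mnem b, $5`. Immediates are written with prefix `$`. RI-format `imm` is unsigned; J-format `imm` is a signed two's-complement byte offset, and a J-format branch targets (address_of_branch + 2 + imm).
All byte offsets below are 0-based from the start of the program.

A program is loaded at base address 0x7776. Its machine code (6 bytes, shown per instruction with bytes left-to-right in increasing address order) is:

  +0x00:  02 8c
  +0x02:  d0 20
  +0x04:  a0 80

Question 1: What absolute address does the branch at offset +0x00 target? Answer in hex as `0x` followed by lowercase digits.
0x777a

@+00  little-endian(02 8c) = 0x8c02
  top 6b → 0x23 → jz [J]
  [9:0] imm=2 = $2
  target = base 0x7776 + off 0x00 + 2 + imm 2 = 0x777a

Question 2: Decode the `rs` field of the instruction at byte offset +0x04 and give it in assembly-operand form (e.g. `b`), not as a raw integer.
c

@+04  little-endian(a0 80) = 0x80a0
  opcode bits[15:10]=0x20: eor/RR
  [9:7] rd=1 = b
  [6:4] rs=2 = c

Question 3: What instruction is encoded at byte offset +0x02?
and b, h

off 0x02: read d0 20 as little → 0x20d0
  op=0x20d0>>10=0x8 ⇒ and (RR)
  rd: (w>>7)&0x7=0x1 → b
  rs: (w>>4)&0x7=0x5 → h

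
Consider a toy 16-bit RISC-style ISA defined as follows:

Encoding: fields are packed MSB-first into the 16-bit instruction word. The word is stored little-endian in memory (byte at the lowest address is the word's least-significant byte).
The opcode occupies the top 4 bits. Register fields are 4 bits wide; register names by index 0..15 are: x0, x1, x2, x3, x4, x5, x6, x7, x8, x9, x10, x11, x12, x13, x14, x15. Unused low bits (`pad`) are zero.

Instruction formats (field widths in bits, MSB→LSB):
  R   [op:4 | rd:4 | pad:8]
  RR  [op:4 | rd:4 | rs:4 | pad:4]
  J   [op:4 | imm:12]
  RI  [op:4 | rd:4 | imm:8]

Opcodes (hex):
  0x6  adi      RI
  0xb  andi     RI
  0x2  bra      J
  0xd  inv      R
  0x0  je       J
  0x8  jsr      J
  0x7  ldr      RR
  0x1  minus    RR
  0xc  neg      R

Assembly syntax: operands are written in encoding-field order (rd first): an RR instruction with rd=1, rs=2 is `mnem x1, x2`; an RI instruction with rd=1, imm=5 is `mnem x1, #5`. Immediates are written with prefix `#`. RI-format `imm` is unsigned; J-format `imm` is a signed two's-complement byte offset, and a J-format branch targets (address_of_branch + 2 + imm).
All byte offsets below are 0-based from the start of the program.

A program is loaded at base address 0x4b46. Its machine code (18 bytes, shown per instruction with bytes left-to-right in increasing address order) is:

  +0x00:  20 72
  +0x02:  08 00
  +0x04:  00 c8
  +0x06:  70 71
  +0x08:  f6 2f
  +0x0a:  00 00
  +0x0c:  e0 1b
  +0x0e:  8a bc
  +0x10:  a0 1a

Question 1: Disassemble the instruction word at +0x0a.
+0x0a: 00 00 ⇒ word 0x0000 (little)
  opcode bits[15:12]=0x0: je/J
  imm@[11:0]=0x0 ⇒ #0

je #0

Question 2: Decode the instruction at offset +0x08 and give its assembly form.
+0x08: f6 2f ⇒ word 0x2ff6 (little)
  top 4b → 0x2 → bra [J]
  [11:0] imm=4086 (s12→-10) = #-10

bra #-10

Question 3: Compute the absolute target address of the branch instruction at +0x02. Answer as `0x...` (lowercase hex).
[02] 08 00 → 0x0008
  op=0x0008>>12=0x0 ⇒ je (J)
  imm@[11:0]=0x8 ⇒ #8
  target = base 0x4b46 + off 0x02 + 2 + imm 8 = 0x4b52

0x4b52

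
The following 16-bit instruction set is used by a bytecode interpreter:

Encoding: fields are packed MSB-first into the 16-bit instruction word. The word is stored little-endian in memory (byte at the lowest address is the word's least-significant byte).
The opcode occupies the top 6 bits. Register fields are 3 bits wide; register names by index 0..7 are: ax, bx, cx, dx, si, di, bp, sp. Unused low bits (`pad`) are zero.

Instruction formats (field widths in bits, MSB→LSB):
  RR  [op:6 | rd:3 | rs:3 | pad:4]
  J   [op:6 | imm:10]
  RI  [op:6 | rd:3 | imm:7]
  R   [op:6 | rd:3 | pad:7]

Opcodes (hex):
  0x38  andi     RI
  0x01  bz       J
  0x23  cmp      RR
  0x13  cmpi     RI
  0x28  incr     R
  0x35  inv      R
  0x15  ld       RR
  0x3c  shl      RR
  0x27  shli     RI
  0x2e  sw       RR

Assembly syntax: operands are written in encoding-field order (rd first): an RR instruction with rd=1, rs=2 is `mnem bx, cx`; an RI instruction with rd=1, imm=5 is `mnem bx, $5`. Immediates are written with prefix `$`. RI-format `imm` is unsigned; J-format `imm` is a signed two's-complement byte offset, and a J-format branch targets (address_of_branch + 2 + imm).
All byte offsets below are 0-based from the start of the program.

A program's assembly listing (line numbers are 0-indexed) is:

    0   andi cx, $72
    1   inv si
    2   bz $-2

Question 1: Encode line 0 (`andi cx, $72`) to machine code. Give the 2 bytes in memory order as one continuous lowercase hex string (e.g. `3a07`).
48e1

line 0 (andi): pack op=0x38:6|rd=2:3|imm=72:7 = 0xe148; little→ 48 e1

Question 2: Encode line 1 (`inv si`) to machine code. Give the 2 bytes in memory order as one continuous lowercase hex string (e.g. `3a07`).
00d6

1. inv fields op=0x35:6|rd=4:3|pad=0:7 → word d600h → 00 d6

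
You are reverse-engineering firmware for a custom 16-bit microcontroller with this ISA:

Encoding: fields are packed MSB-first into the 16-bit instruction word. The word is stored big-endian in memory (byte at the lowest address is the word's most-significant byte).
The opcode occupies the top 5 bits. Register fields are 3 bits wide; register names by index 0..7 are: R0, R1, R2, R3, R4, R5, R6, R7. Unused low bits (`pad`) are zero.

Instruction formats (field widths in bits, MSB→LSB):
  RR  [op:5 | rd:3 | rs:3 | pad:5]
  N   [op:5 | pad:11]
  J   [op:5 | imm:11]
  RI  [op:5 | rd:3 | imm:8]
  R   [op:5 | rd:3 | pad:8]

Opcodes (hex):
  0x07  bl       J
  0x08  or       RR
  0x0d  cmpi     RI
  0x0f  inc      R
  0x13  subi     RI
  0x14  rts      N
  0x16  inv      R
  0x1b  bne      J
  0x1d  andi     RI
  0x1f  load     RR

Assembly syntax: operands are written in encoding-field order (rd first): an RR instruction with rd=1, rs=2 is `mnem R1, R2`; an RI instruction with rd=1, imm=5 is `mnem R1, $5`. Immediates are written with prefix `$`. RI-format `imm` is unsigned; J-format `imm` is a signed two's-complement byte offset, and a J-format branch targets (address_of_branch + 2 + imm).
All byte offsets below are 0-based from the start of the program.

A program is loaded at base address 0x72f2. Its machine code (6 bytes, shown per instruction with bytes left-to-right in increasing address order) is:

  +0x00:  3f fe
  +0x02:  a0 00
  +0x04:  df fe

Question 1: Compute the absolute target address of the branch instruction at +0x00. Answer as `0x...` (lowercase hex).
+0x00: 3f fe ⇒ word 0x3ffe (big)
  top 5b → 0x7 → bl [J]
  [10:0] imm=2046 (s11→-2) = $-2
  target = base 0x72f2 + off 0x00 + 2 + imm -2 = 0x72f2

0x72f2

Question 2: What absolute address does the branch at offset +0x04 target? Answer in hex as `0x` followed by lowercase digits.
off 0x04: read df fe as big → 0xdffe
  opcode bits[15:11]=0x1b: bne/J
  imm: (w>>0)&0x7ff=0x7fe (s11→-2) → $-2
  target = base 0x72f2 + off 0x04 + 2 + imm -2 = 0x72f6

0x72f6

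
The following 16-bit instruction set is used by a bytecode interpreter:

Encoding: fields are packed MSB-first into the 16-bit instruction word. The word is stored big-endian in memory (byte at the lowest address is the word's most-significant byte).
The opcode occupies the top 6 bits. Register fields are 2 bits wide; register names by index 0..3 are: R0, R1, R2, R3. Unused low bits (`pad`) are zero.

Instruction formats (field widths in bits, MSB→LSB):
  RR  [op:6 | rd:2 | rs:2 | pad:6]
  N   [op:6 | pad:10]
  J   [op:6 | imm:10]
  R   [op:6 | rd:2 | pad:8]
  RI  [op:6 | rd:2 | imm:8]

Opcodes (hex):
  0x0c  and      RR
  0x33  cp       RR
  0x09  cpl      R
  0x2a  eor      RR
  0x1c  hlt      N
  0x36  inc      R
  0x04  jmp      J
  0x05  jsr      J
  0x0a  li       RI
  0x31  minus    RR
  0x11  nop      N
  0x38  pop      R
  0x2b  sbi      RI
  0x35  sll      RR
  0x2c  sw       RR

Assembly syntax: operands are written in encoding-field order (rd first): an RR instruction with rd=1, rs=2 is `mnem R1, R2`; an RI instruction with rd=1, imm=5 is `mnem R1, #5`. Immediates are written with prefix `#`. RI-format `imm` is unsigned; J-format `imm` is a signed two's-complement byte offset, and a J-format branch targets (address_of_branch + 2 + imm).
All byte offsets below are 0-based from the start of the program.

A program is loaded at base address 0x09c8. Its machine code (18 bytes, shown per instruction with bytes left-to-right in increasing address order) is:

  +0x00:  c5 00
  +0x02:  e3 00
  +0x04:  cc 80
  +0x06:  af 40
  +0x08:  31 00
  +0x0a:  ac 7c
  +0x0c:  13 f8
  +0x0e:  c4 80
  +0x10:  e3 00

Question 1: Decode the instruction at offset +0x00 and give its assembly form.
[00] c5 00 → 0xc500
  top 6b → 0x31 → minus [RR]
  rd@[9:8]=0x1 ⇒ R1
  rs@[7:6]=0x0 ⇒ R0

minus R1, R0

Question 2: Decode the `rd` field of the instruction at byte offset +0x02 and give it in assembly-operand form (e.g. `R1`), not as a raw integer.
@+02  big-endian(e3 00) = 0xe300
  top 6b → 0x38 → pop [R]
  [9:8] rd=3 = R3

R3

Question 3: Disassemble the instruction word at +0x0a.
sbi R0, #124

[0a] ac 7c → 0xac7c
  op=0xac7c>>10=0x2b ⇒ sbi (RI)
  rd: (w>>8)&0x3=0x0 → R0
  imm: (w>>0)&0xff=0x7c → #124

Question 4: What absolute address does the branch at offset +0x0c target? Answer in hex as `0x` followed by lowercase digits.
off 0x0c: read 13 f8 as big → 0x13f8
  op=0x13f8>>10=0x4 ⇒ jmp (J)
  imm@[9:0]=0x3f8 (s10→-8) ⇒ #-8
  target = base 0x09c8 + off 0x0c + 2 + imm -8 = 0x09ce

0x09ce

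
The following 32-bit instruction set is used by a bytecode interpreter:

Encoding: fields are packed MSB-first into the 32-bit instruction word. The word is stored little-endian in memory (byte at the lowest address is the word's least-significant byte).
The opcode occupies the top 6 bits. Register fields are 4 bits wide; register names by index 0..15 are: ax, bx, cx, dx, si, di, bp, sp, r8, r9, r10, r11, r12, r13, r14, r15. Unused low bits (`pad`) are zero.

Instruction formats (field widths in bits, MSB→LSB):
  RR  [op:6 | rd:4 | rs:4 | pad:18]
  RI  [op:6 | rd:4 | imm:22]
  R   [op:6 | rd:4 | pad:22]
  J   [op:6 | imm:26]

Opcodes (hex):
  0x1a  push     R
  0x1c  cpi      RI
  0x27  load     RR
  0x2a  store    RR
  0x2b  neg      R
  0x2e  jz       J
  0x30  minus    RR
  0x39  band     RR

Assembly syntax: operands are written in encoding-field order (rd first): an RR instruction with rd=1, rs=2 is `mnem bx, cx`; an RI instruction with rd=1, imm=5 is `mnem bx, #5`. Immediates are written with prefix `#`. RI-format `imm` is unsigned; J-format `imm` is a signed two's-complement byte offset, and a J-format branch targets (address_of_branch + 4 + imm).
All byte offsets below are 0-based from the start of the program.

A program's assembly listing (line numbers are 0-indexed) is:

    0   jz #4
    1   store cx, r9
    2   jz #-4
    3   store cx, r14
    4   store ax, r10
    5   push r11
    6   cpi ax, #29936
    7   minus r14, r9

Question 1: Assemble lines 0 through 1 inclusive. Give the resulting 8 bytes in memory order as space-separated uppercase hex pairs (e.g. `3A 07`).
0. jz fields op=0x2e:6|imm=4:26 → word b8000004h → 04 00 00 b8
1. store fields op=0x2a:6|rd=2:4|rs=9:4|pad=0:18 → word a8a40000h → 00 00 a4 a8

04 00 00 B8 00 00 A4 A8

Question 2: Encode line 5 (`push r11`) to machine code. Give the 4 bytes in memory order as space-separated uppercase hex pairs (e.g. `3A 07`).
00 00 C0 6A

line 5 (push): pack op=0x1a:6|rd=11:4|pad=0:22 = 0x6ac00000; little→ 00 00 c0 6a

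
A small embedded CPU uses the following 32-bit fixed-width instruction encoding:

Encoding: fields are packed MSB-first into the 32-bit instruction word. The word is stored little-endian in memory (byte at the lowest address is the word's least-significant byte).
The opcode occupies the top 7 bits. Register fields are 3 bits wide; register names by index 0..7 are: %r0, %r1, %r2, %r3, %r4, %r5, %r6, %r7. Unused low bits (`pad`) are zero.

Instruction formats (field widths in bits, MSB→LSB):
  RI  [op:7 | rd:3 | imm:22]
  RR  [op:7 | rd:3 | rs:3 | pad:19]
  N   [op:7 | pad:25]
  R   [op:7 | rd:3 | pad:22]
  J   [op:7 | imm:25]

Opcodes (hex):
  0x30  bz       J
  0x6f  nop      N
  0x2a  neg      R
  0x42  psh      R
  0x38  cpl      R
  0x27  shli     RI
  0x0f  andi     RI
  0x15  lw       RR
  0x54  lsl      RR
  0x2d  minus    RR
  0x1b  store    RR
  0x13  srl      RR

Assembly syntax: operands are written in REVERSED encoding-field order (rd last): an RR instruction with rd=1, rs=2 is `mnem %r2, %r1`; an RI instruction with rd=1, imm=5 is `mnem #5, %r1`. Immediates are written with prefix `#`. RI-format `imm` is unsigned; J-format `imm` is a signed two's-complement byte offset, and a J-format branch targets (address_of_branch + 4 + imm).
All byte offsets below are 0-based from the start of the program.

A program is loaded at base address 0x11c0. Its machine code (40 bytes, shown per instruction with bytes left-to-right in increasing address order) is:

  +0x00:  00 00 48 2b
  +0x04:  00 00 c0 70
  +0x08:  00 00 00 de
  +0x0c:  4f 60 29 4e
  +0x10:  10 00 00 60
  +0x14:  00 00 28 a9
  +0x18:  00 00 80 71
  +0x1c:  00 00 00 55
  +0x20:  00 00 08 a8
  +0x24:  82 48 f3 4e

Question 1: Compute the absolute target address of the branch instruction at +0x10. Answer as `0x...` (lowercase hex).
+0x10: 10 00 00 60 ⇒ word 0x60000010 (little)
  top 7b → 0x30 → bz [J]
  imm@[24:0]=0x10 ⇒ #16
  target = base 0x11c0 + off 0x10 + 4 + imm 16 = 0x11e4

0x11e4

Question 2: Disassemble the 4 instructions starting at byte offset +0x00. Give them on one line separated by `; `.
lw %r1, %r5; cpl %r3; nop; shli #2711631, %r0

[00] 00 00 48 2b → 0x2b480000
  opcode bits[31:25]=0x15: lw/RR
  rd@[24:22]=0x5 ⇒ %r5
  rs@[21:19]=0x1 ⇒ %r1
[04] 00 00 c0 70 → 0x70c00000
  opcode bits[31:25]=0x38: cpl/R
  rd@[24:22]=0x3 ⇒ %r3
[08] 00 00 00 de → 0xde000000
  opcode bits[31:25]=0x6f: nop/N
[0c] 4f 60 29 4e → 0x4e29604f
  opcode bits[31:25]=0x27: shli/RI
  rd@[24:22]=0x0 ⇒ %r0
  imm@[21:0]=0x29604f ⇒ #2711631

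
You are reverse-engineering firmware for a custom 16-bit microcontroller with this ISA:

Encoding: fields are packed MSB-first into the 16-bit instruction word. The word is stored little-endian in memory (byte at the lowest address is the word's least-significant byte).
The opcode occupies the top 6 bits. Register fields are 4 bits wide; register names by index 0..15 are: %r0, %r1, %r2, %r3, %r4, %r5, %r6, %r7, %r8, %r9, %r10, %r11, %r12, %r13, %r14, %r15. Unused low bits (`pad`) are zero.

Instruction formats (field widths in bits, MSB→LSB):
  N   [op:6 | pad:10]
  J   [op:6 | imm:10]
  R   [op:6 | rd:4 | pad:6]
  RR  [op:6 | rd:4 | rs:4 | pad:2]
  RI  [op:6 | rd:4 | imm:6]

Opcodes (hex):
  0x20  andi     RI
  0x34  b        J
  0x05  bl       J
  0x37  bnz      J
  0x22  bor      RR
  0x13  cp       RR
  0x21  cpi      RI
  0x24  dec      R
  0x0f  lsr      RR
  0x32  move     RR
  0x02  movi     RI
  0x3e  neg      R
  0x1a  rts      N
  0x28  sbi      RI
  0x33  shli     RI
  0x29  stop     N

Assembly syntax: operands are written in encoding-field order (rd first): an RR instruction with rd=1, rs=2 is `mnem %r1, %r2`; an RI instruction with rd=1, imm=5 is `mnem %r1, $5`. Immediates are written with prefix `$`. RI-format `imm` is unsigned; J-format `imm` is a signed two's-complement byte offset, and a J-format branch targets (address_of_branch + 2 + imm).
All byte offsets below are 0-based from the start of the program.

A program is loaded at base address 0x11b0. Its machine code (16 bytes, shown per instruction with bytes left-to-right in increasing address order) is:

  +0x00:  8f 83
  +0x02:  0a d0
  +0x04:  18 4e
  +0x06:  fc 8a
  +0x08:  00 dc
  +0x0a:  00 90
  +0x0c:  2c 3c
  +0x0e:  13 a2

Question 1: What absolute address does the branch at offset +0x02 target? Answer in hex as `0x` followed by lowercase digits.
off 0x02: read 0a d0 as little → 0xd00a
  op=0xd00a>>10=0x34 ⇒ b (J)
  imm@[9:0]=0xa ⇒ $10
  target = base 0x11b0 + off 0x02 + 2 + imm 10 = 0x11be

0x11be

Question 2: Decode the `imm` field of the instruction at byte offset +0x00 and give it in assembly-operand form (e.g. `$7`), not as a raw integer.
off 0x00: read 8f 83 as little → 0x838f
  top 6b → 0x20 → andi [RI]
  rd@[9:6]=0xe ⇒ %r14
  imm@[5:0]=0xf ⇒ $15

$15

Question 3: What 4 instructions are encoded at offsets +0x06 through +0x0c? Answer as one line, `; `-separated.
+0x06: fc 8a ⇒ word 0x8afc (little)
  opcode bits[15:10]=0x22: bor/RR
  rd: (w>>6)&0xf=0xb → %r11
  rs: (w>>2)&0xf=0xf → %r15
+0x08: 00 dc ⇒ word 0xdc00 (little)
  opcode bits[15:10]=0x37: bnz/J
  imm: (w>>0)&0x3ff=0x0 → $0
+0x0a: 00 90 ⇒ word 0x9000 (little)
  opcode bits[15:10]=0x24: dec/R
  rd: (w>>6)&0xf=0x0 → %r0
+0x0c: 2c 3c ⇒ word 0x3c2c (little)
  opcode bits[15:10]=0xf: lsr/RR
  rd: (w>>6)&0xf=0x0 → %r0
  rs: (w>>2)&0xf=0xb → %r11

bor %r11, %r15; bnz $0; dec %r0; lsr %r0, %r11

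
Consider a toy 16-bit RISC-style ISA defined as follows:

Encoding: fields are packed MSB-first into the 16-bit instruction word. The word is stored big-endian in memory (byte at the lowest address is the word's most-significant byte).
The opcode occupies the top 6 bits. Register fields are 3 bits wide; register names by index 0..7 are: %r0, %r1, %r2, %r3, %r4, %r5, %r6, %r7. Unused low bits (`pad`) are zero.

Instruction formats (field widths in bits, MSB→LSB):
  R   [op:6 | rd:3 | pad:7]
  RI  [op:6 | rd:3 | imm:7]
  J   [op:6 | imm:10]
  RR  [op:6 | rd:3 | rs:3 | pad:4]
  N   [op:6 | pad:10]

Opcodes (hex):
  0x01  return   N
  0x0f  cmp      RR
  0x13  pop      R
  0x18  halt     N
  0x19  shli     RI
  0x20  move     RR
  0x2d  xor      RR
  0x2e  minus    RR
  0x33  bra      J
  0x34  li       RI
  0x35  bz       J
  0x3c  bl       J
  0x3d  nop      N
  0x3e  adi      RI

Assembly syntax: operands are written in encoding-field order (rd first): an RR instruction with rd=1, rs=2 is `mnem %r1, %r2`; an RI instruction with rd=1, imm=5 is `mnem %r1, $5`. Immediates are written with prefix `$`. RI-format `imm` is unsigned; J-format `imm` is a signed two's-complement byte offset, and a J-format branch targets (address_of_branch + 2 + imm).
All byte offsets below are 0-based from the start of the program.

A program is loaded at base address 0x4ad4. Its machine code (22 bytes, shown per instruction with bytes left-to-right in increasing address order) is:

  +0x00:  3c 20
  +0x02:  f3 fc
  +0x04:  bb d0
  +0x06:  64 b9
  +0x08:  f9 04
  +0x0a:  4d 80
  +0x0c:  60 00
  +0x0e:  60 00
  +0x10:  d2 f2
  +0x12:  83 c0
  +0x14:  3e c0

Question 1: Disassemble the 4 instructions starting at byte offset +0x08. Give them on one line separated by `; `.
adi %r2, $4; pop %r3; halt; halt

[08] f9 04 → 0xf904
  top 6b → 0x3e → adi [RI]
  [9:7] rd=2 = %r2
  [6:0] imm=4 = $4
[0a] 4d 80 → 0x4d80
  top 6b → 0x13 → pop [R]
  [9:7] rd=3 = %r3
[0c] 60 00 → 0x6000
  top 6b → 0x18 → halt [N]
[0e] 60 00 → 0x6000
  top 6b → 0x18 → halt [N]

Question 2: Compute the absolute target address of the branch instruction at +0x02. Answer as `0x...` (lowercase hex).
0x4ad4

[02] f3 fc → 0xf3fc
  op=0xf3fc>>10=0x3c ⇒ bl (J)
  imm@[9:0]=0x3fc (s10→-4) ⇒ $-4
  target = base 0x4ad4 + off 0x02 + 2 + imm -4 = 0x4ad4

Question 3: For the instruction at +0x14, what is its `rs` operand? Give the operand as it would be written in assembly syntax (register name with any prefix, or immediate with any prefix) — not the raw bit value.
%r4

off 0x14: read 3e c0 as big → 0x3ec0
  op=0x3ec0>>10=0xf ⇒ cmp (RR)
  rd@[9:7]=0x5 ⇒ %r5
  rs@[6:4]=0x4 ⇒ %r4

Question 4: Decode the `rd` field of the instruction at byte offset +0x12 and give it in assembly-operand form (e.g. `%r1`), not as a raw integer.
%r7

[12] 83 c0 → 0x83c0
  opcode bits[15:10]=0x20: move/RR
  [9:7] rd=7 = %r7
  [6:4] rs=4 = %r4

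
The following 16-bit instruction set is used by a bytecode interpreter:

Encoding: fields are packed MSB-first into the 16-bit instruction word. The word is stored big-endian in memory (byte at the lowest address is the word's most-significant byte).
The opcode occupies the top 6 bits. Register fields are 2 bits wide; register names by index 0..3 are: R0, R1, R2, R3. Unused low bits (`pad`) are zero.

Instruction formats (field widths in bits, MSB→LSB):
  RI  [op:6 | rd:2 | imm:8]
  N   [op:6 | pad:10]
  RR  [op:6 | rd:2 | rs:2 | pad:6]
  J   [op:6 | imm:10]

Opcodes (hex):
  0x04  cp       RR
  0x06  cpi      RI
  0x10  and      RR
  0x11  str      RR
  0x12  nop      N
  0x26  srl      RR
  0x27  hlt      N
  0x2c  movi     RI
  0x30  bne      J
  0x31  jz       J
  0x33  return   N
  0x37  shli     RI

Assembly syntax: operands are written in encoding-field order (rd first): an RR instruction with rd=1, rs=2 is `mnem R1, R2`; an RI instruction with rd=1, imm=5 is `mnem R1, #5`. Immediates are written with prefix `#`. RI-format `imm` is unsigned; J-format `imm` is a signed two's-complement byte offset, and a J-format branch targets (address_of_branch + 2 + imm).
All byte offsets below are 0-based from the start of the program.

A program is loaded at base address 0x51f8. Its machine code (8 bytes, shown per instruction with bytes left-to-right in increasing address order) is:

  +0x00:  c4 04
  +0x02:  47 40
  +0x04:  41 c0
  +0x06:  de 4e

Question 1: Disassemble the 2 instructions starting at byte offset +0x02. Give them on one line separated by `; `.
str R3, R1; and R1, R3

@+02  big-endian(47 40) = 0x4740
  top 6b → 0x11 → str [RR]
  rd: (w>>8)&0x3=0x3 → R3
  rs: (w>>6)&0x3=0x1 → R1
@+04  big-endian(41 c0) = 0x41c0
  top 6b → 0x10 → and [RR]
  rd: (w>>8)&0x3=0x1 → R1
  rs: (w>>6)&0x3=0x3 → R3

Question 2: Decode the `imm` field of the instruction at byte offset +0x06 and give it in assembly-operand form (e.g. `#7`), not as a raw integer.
@+06  big-endian(de 4e) = 0xde4e
  top 6b → 0x37 → shli [RI]
  rd@[9:8]=0x2 ⇒ R2
  imm@[7:0]=0x4e ⇒ #78

#78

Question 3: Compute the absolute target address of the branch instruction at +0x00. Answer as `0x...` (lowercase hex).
[00] c4 04 → 0xc404
  top 6b → 0x31 → jz [J]
  imm: (w>>0)&0x3ff=0x4 → #4
  target = base 0x51f8 + off 0x00 + 2 + imm 4 = 0x51fe

0x51fe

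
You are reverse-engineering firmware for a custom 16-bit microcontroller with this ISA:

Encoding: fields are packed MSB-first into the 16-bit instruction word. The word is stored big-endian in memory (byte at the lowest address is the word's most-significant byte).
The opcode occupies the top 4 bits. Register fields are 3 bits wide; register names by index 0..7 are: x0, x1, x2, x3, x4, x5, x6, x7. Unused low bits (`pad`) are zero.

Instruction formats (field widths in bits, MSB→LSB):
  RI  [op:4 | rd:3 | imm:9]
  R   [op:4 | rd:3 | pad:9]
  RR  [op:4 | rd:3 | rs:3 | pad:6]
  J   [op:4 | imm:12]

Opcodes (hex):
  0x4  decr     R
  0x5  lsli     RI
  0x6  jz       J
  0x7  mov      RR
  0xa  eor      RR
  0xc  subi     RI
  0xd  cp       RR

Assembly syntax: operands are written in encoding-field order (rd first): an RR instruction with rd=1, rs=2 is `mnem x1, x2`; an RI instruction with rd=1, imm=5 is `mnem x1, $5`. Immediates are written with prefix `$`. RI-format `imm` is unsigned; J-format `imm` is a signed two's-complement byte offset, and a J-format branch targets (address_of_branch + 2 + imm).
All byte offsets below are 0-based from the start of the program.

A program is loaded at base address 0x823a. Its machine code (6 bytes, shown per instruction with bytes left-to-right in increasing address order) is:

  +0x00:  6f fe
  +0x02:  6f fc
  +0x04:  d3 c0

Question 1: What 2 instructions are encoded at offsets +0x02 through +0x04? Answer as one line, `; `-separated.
jz $-4; cp x1, x7

[02] 6f fc → 0x6ffc
  op=0x6ffc>>12=0x6 ⇒ jz (J)
  [11:0] imm=4092 (s12→-4) = $-4
[04] d3 c0 → 0xd3c0
  op=0xd3c0>>12=0xd ⇒ cp (RR)
  [11:9] rd=1 = x1
  [8:6] rs=7 = x7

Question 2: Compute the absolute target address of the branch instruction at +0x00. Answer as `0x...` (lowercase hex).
[00] 6f fe → 0x6ffe
  top 4b → 0x6 → jz [J]
  [11:0] imm=4094 (s12→-2) = $-2
  target = base 0x823a + off 0x00 + 2 + imm -2 = 0x823a

0x823a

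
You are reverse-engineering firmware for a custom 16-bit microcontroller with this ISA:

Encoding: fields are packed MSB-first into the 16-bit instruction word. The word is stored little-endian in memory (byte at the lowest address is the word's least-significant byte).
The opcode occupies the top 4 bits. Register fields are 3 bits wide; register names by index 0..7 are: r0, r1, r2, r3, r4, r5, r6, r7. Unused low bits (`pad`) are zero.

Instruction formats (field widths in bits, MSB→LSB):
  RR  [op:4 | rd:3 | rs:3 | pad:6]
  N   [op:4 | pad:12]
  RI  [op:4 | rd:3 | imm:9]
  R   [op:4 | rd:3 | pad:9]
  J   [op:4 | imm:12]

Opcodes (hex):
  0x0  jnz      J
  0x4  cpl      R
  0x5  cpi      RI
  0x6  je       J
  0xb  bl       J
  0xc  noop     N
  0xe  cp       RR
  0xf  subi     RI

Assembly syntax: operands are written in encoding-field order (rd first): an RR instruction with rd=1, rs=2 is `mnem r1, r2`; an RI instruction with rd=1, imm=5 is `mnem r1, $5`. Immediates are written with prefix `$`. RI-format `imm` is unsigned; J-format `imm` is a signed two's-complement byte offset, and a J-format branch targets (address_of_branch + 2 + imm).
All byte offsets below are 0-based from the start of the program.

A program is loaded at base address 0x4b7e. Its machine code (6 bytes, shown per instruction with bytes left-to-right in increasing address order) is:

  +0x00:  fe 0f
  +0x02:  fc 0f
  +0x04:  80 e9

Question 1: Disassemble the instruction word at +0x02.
jnz $-4

+0x02: fc 0f ⇒ word 0x0ffc (little)
  top 4b → 0x0 → jnz [J]
  [11:0] imm=4092 (s12→-4) = $-4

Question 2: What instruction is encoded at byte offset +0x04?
@+04  little-endian(80 e9) = 0xe980
  opcode bits[15:12]=0xe: cp/RR
  rd@[11:9]=0x4 ⇒ r4
  rs@[8:6]=0x6 ⇒ r6

cp r4, r6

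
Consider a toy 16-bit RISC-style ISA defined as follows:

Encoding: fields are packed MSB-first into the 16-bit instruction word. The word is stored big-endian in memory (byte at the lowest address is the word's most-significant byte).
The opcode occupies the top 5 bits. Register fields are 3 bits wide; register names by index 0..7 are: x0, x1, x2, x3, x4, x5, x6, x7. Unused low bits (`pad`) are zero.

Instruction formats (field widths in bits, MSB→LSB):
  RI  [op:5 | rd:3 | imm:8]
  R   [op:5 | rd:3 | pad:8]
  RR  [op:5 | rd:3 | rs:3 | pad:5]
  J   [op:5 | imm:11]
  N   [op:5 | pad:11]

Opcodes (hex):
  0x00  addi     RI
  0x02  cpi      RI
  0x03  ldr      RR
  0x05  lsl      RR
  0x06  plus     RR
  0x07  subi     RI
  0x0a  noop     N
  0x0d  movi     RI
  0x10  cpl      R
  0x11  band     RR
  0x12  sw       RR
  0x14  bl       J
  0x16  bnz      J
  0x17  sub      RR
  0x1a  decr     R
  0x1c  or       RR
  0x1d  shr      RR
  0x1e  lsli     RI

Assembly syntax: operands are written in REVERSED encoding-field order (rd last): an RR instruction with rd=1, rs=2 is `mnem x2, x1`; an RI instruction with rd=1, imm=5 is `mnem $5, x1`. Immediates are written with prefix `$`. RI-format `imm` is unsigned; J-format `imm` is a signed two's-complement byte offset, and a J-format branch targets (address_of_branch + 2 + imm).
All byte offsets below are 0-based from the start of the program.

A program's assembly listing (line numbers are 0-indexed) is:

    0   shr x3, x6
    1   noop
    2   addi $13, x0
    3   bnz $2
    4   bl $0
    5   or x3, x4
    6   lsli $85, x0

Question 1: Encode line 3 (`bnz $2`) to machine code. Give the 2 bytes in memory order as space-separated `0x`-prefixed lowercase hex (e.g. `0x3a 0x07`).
line 3 (bnz): pack op=0x16:5|imm=2:11 = 0xb002; big→ b0 02

0xb0 0x02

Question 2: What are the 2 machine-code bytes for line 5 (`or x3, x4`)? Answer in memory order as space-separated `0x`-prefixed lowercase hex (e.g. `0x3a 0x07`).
line 5 (or): pack op=0x1c:5|rd=4:3|rs=3:3|pad=0:5 = 0xe460; big→ e4 60

0xe4 0x60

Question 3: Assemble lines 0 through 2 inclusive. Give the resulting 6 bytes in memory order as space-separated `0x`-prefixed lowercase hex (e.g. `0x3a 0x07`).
0xee 0x60 0x50 0x00 0x00 0x0d

line 0 (shr): pack op=0x1d:5|rd=6:3|rs=3:3|pad=0:5 = 0xee60; big→ ee 60
line 1 (noop): pack op=0xa:5|pad=0:11 = 0x5000; big→ 50 00
line 2 (addi): pack op=0x0:5|rd=0:3|imm=13:8 = 0x000d; big→ 00 0d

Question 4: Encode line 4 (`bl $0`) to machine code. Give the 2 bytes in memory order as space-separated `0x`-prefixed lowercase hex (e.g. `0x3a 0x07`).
line 4 (bl): pack op=0x14:5|imm=0:11 = 0xa000; big→ a0 00

0xa0 0x00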